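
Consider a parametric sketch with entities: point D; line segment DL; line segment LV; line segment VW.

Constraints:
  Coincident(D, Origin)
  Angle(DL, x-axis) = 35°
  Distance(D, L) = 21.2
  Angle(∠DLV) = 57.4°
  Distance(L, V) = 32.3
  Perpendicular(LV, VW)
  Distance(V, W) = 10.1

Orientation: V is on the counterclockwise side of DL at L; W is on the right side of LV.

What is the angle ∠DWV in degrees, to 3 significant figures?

36.7°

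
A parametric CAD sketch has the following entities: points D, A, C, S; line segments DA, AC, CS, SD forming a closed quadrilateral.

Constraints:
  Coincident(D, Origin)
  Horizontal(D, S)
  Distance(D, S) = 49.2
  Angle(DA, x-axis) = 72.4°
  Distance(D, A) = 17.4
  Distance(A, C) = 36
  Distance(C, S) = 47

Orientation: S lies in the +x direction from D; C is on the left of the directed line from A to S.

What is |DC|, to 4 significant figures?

52.24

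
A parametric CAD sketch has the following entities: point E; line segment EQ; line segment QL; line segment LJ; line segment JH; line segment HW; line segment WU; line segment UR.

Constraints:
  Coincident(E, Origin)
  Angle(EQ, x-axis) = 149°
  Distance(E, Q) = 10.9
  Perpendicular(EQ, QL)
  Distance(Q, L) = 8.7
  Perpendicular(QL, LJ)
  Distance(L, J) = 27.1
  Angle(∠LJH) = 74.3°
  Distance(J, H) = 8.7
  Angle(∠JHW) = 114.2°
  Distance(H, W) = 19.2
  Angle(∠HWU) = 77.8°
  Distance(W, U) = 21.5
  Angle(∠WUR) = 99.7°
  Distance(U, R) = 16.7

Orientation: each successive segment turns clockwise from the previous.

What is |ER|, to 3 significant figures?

24.4

E is at the origin; EQ runs at 149.0° with length 10.9, so Q = (-9.34, 5.61). The perpendicularity gives QL at right angles to EQ, so QL runs at 59.0°; with |QL| = 8.7, L = (-4.86, 13.1). The perpendicularity gives LJ at right angles to QL, so LJ runs at -31.0°; with |LJ| = 27.1, J = (18.4, -0.886). ∠LJH = 74.3° gives JH at -137° from the x-axis; with |JH| = 8.7, H = (12.0, -6.85). ∠JHW = 114.2° gives HW at 158° from the x-axis; with |HW| = 19.2, W = (-5.70, 0.495). ∠HWU = 77.8° gives WU at 55.3° from the x-axis; with |WU| = 21.5, U = (6.54, 18.2). ∠WUR = 99.7° gives UR at -25.0° from the x-axis; with |UR| = 16.7, R = (21.7, 11.1). Then |ER| = |R − E| = 24.4.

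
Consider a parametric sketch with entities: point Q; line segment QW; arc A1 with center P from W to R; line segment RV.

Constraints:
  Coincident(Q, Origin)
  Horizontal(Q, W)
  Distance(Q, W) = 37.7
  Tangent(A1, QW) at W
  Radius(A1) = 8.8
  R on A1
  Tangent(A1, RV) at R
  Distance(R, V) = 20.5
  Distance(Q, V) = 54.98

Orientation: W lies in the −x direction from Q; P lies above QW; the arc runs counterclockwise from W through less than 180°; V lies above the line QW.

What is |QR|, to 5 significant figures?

35.104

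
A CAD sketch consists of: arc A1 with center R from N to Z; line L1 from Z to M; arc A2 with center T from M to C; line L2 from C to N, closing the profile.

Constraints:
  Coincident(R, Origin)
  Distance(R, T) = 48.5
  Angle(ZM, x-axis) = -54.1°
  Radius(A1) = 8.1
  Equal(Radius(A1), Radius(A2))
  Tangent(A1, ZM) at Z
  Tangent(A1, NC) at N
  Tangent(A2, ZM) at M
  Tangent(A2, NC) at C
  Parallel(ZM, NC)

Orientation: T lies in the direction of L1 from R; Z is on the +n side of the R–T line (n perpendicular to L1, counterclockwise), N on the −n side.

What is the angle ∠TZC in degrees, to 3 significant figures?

8.99°

Tangency of A1 to both parallel lines with radius 8.1 puts Z and N at R ± 8.1·n: Z = (6.56, 4.75), N = (-6.56, -4.75). Equal radii place M and C the same way about T: M = T + 8.1·n = (35.0, -34.5), C = T − 8.1·n = (21.9, -44.0). Then cos ∠TZC = ZT·ZC / (|ZT||ZC|), giving 8.99°.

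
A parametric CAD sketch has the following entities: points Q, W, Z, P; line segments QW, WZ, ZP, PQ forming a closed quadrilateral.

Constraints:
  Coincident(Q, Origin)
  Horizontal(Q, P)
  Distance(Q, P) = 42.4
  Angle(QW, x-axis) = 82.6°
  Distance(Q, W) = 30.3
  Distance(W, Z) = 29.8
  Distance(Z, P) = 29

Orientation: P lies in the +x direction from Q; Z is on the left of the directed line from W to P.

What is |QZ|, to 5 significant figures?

43.508

Checks: |WZ| = 29.80 ✓; |ZP| = 29.00 ✓.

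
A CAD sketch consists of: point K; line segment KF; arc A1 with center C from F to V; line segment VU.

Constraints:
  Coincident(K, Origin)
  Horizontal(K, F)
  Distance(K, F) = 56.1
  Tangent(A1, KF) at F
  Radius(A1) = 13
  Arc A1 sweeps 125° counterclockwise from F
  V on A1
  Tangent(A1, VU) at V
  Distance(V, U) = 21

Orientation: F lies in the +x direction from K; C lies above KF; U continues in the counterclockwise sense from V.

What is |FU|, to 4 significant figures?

37.68

K is at the origin; K and F share the same y with |KF| = 56.1 and F on the +x side, so F = (56.10, 0.000). Tangency of A1 to KF means the radius CF is perpendicular to KF, so C = F + (0, 13) = (56.10, 13.00). On A1, F sits at bearing -90° from C; a 125° counterclockwise sweep puts V at bearing 35°, so V = C + 13.0·(cos 35°, sin 35°) = (66.75, 20.46). Tangency of A1 to VU means the radius CV is perpendicular to VU, so VU runs along (−sin 35°, cos 35°); with |VU| = 21.0, U = (54.70, 37.66). Then |FU| = |U − F| = 37.68.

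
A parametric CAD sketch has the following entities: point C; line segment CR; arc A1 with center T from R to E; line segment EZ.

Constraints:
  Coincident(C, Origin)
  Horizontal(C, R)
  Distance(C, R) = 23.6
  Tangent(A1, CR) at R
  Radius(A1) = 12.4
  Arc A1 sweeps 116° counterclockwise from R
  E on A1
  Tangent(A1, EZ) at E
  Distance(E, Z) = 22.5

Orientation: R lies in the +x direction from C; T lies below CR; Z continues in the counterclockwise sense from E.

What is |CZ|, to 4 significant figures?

44.12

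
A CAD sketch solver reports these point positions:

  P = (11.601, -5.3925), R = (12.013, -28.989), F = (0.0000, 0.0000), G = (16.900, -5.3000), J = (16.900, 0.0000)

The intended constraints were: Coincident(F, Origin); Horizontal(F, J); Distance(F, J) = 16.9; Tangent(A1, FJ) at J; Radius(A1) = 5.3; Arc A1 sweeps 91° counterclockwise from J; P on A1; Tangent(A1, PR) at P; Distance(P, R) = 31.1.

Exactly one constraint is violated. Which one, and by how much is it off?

Distance(P, R) = 31.1 — off by 7.50.

F = (0.00, 0.00) ✓; F.y = 0.00, J.y = 0.00 ✓; |FJ| = 16.90 ✓; ∠(GJ, JF) = 90.00° ✓; |GJ| = 5.300 ✓; bearing(G→P) − bearing(G→J) = 91.00° ✓; |GP| = 5.300 ✓; ∠(GP, PR) = 90.00° ✓; |PR| = 23.60 ✗.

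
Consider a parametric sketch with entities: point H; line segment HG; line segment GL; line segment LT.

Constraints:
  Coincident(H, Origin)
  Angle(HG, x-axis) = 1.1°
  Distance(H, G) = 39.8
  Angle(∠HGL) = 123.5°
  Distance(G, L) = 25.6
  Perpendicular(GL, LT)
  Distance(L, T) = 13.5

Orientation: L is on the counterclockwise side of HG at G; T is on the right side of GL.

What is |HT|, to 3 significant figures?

66.7

∠HGL = 123.5°, so GL runs at 1.1° + (180° − 123.5°) = 57.6° from the x-axis; with |GL| = 25.6, L = G + 25.6·(cos 57.6°, sin 57.6°) = (53.5, 22.4). GL is perpendicular to LT; with |LT| = 13.5 on the right of GL, T = L + 13.5·(0.844, -0.536) = (64.9, 15.1). Then |HT| = |T − H| = 66.7.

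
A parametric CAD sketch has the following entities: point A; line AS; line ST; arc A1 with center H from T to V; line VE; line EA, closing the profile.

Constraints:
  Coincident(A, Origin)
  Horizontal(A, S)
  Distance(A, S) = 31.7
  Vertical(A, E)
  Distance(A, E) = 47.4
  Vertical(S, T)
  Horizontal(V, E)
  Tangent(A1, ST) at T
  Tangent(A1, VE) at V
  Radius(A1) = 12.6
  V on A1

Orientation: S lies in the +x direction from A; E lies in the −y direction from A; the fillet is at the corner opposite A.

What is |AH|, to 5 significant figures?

39.697

A is at the origin; A and S share the same y with |AS| = 31.7 and S on the +x side, so S = (31.700, 0.0000). A and E share the same x with |AE| = 47.4 and E on the −y side, so E = (0.0000, -47.400). The virtual corner opposite A is at (31.700, -47.400). Since A1 is tangent to ST there, HT ⟂ ST and the tangent condition forces HV to be normal to VE, with radius 12.6, so the center H sits 12.6 in from both sides at H = (19.100, -34.800). Then |AH| = |H − A| = 39.697.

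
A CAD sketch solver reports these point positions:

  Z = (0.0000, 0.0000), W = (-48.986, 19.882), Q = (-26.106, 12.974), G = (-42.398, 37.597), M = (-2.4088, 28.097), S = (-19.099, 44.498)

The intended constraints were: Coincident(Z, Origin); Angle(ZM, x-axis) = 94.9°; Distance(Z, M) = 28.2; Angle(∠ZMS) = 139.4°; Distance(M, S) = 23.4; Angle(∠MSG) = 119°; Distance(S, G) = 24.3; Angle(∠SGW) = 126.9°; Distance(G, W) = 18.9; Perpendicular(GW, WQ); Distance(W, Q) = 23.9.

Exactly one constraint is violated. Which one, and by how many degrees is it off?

Perpendicular(GW, WQ) — off by 3.60°.

Z = (0.00, 0.00) ✓; ZM at 94.90° ✓; |ZM| = 28.20 ✓; ∠ZMS = 139.4° ✓; |MS| = 23.40 ✓; ∠MSG = 119.0° ✓; |SG| = 24.30 ✓; ∠SGW = 126.9° ✓; |GW| = 18.90 ✓; ∠(GW, WQ) = 93.60° ✗; |WQ| = 23.90 ✓.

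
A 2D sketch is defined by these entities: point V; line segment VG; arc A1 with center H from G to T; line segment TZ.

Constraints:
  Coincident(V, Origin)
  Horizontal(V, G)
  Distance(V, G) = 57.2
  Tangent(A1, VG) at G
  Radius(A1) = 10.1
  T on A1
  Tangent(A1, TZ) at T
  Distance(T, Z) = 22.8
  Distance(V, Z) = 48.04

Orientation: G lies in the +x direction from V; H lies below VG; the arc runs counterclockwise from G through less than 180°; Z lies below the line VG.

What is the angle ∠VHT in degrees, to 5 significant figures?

11.744°

Checks: ∠(HG, GV) = 90.00° ✓; |HT| = 10.10 ✓; ∠(HT, TZ) = 90.00° ✓; |TZ| = 22.80 ✓; |VZ| = 48.04 ✓.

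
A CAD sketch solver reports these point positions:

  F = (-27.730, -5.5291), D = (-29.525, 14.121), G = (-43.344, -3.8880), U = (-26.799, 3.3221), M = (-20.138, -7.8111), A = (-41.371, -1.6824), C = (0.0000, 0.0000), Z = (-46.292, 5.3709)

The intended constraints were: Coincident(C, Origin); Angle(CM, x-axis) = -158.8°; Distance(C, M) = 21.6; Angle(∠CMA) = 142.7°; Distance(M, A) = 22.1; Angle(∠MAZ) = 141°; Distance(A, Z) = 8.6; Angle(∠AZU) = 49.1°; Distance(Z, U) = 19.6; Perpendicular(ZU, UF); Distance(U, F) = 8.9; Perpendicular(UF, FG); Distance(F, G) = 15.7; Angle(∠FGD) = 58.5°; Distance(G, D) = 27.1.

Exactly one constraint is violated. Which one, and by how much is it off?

Distance(G, D) = 27.1 — off by 4.40.

C = (0.00, 0.00) ✓; CM at -158.8° ✓; |CM| = 21.60 ✓; ∠CMA = 142.7° ✓; |MA| = 22.10 ✓; ∠MAZ = 141.0° ✓; |AZ| = 8.600 ✓; ∠AZU = 49.10° ✓; |ZU| = 19.60 ✓; ∠(ZU, UF) = 90.00° ✓; |UF| = 8.900 ✓; ∠(UF, FG) = 90.00° ✓; |FG| = 15.70 ✓; ∠FGD = 58.50° ✓; |GD| = 22.70 ✗.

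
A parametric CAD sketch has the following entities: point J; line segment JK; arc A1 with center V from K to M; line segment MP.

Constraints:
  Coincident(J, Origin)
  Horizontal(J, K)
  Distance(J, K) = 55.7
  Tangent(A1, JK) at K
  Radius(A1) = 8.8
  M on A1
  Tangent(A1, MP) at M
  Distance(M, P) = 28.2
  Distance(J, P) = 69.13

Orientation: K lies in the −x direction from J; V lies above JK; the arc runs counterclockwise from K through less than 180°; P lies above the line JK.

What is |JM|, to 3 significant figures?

49.0

J is at the origin; JK is horizontal with |JK| = 55.7 and K on the −x side, so K = (-55.7, 0.00). Tangency of A1 to JK means the radius VK is perpendicular to JK, so V = K + (0, 8.8) = (-55.7, 8.80). Since VM ⟂ MP (tangency), |VP| = √(8.8² + 28.2²) = 29.5 regardless of where M sits on A1. So P lies on both circle(J, 69.13) and circle(V, 29.5); the above-JK intersection is P = (-57.6, 38.3). M is the foot of the tangent from P: M = (-47.5, 11.9).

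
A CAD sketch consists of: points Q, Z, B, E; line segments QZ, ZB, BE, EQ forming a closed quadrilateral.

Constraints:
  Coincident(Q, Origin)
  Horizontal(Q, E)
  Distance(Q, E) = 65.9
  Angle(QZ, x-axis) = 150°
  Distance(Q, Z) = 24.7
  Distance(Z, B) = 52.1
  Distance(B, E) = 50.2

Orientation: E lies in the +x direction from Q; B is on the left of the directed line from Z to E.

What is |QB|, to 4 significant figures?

41.63

Q is at the origin; QE is horizontal with |QE| = 65.9 and E in +x, so E = (65.9, 0). QZ runs at 150.0° with |QZ| = 24.7, so Z = (-21.39, 12.35). B is determined by |ZB| = 52.1 and |BE| = 50.2 together: it lies at the intersection of circle(Z, 52.1) and circle(E, 50.2). With |ZE| = 88.16, the foot of the radical line on ZE is 45.18 from Z and the perpendicular offset is √(52.1² − 45.18²) = 25.94. Taking the left-of-ZE solution: B = (26.98, 31.71).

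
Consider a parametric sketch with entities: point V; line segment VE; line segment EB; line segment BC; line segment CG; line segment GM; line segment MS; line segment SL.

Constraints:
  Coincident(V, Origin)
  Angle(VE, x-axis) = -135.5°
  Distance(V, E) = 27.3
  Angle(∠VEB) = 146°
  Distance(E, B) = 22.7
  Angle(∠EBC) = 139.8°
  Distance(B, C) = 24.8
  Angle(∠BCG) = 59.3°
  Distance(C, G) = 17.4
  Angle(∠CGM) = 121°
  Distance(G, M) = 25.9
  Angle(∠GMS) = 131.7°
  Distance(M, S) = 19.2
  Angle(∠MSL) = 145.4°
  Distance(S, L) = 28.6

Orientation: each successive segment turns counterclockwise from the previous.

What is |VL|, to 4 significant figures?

68.48

V is at the origin; VE runs at -135.5° with length 27.3, so E = (-19.47, -19.13). ∠VEB = 146.0° gives EB at -101.5° from the x-axis; with |EB| = 22.7, B = (-24.00, -41.38). ∠EBC = 139.8° gives BC at -61.30° from the x-axis; with |BC| = 24.8, C = (-12.09, -63.13). ∠BCG = 59.3° gives CG at 59.40° from the x-axis; with |CG| = 17.4, G = (-3.231, -48.16). ∠CGM = 121.0° gives GM at 118.4° from the x-axis; with |GM| = 25.9, M = (-15.55, -25.37). ∠GMS = 131.7° gives MS at 166.7° from the x-axis; with |MS| = 19.2, S = (-34.23, -20.96). ∠MSL = 145.4° gives SL at -158.7° from the x-axis; with |SL| = 28.6, L = (-60.88, -31.34). Then |VL| = |L − V| = 68.48.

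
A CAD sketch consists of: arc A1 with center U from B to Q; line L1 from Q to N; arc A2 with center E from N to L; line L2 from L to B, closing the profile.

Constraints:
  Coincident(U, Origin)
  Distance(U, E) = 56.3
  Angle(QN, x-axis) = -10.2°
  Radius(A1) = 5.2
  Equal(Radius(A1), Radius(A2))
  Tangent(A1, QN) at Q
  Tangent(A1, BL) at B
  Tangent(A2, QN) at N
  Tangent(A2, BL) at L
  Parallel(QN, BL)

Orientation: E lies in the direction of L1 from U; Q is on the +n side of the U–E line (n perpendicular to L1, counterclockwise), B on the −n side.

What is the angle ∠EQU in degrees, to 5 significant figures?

84.723°

The slot axis is L1's direction at -10.2°, so u = (cos -10.2°, sin -10.2°) = (0.98420, -0.17708) and n = (−sin -10.2°, cos -10.2°) = (0.17708, 0.98420). U is at the origin and E lies 56.3 along u from U, so E = 56.3·u = (55.410, -9.9699). Tangency of A1 to both parallel lines with radius 5.2 puts Q and B at U ± 5.2·n: Q = (0.92084, 5.1178), B = (-0.92084, -5.1178). Then cos ∠EQU = QE·QU / (|QE||QU|), giving 84.723°.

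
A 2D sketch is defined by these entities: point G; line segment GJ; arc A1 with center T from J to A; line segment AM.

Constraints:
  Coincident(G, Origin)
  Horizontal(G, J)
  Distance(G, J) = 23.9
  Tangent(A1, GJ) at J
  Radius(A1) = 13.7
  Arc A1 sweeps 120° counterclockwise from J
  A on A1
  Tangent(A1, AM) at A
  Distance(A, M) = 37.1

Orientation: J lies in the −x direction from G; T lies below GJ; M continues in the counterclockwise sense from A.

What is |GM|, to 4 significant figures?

55.42

G is at the origin; GJ is horizontal with |GJ| = 23.9 and J on the −x side, so J = (-23.90, 0.000). The tangent condition forces TJ to be normal to GJ, so T = J + (0, -13.7) = (-23.90, -13.70). On A1, J sits at bearing 90° from T; a 120° counterclockwise sweep puts A at bearing 210°, so A = T + 13.7·(cos 210°, sin 210°) = (-35.76, -20.55). The tangent condition forces TA to be normal to AM, so AM runs along (−sin 210°, cos 210°); with |AM| = 37.1, M = (-17.21, -52.68). Then |GM| = |M − G| = 55.42.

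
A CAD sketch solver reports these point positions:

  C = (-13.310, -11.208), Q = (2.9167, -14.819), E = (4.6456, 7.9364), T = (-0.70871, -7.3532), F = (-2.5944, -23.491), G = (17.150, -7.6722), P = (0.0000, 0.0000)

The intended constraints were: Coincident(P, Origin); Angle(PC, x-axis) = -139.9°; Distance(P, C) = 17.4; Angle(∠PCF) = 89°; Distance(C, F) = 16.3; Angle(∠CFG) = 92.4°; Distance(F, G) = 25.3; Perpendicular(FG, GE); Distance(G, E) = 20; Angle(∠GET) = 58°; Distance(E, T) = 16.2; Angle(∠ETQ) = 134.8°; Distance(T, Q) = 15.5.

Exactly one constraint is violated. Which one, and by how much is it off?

Distance(T, Q) = 15.5 — off by 7.20.

P = (0.00, 0.00) ✓; PC at -139.9° ✓; |PC| = 17.40 ✓; ∠PCF = 89.00° ✓; |CF| = 16.30 ✓; ∠CFG = 92.40° ✓; |FG| = 25.30 ✓; ∠(FG, GE) = 90.00° ✓; |GE| = 20.00 ✓; ∠GET = 58.00° ✓; |ET| = 16.20 ✓; ∠ETQ = 134.8° ✓; |TQ| = 8.300 ✗.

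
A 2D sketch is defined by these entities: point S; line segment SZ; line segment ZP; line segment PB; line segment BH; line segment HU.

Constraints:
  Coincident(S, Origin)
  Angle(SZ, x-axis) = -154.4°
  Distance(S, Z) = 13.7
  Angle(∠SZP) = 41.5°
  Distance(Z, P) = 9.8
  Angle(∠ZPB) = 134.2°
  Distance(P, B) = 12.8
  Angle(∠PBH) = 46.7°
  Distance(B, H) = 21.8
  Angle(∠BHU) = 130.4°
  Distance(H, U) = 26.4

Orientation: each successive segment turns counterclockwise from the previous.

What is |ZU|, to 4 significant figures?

22.95

S is at the origin; SZ runs at -154.4° with length 13.7, so Z = (-12.36, -5.920). ∠SZP = 41.5° gives ZP at -15.90° from the x-axis; with |ZP| = 9.8, P = (-2.930, -8.604). ∠ZPB = 134.2° gives PB at 29.90° from the x-axis; with |PB| = 12.8, B = (8.166, -2.224). ∠PBH = 46.7° gives BH at 163.2° from the x-axis; with |BH| = 21.8, H = (-12.70, 4.077). ∠BHU = 130.4° gives HU at -147.2° from the x-axis; with |HU| = 26.4, U = (-34.89, -10.22). Then |ZU| = |U − Z| = 22.95.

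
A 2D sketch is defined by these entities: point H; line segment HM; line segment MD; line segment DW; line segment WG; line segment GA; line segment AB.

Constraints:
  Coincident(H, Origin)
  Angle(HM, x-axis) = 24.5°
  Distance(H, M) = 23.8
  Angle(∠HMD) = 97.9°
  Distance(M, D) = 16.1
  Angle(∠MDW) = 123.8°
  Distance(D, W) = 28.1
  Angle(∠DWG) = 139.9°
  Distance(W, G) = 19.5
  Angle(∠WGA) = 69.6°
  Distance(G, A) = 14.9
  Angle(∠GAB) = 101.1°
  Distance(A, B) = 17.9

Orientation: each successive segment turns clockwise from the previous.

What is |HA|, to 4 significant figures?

23.19

H is at the origin; HM runs at 24.5° with length 23.8, so M = (21.66, 9.870). ∠HMD = 97.9° gives MD at -57.60° from the x-axis; with |MD| = 16.1, D = (30.28, -3.724). ∠MDW = 123.8° gives DW at -113.8° from the x-axis; with |DW| = 28.1, W = (18.94, -29.43). ∠DWG = 139.9° gives WG at -153.9° from the x-axis; with |WG| = 19.5, G = (1.433, -38.01). ∠WGA = 69.6° gives GA at 95.70° from the x-axis; with |GA| = 14.9, A = (-0.04714, -23.19). Then |HA| = |A − H| = 23.19.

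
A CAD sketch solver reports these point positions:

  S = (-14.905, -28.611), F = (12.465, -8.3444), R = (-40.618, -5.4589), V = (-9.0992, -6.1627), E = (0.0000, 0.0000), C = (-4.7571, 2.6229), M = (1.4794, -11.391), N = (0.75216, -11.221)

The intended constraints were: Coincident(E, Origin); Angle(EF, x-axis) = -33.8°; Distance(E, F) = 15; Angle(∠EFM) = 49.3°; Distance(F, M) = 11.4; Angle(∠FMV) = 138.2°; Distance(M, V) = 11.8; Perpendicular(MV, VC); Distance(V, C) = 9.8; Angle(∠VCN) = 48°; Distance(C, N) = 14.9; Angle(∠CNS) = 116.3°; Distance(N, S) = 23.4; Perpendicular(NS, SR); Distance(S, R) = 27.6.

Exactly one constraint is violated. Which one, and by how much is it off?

Distance(S, R) = 27.6 — off by 7.00.

E = (0.00, 0.00) ✓; EF at -33.80° ✓; |EF| = 15.00 ✓; ∠EFM = 49.30° ✓; |FM| = 11.40 ✓; ∠FMV = 138.2° ✓; |MV| = 11.80 ✓; ∠(MV, VC) = 90.00° ✓; |VC| = 9.800 ✓; ∠VCN = 48.00° ✓; |CN| = 14.90 ✓; ∠CNS = 116.3° ✓; |NS| = 23.40 ✓; ∠(NS, SR) = 90.00° ✓; |SR| = 34.60 ✗.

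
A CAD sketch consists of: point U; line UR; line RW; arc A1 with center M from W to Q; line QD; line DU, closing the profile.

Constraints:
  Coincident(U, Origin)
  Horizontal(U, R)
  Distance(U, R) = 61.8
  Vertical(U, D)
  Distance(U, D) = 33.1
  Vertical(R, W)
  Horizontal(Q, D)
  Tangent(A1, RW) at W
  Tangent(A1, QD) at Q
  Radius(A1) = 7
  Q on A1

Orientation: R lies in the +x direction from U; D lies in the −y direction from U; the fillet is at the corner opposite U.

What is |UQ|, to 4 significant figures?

64.02

U is at the origin; UR is horizontal with |UR| = 61.8 and R on the +x side, so R = (61.80, 0.000). UD is vertical with |UD| = 33.1 and D on the −y side, so D = (0.000, -33.10). The virtual corner opposite U is at (61.80, -33.10). A1 meets RW tangentially, so MW is at right angles to RW and since A1 is tangent to QD there, MQ ⟂ QD, with radius 7.0, so the center M sits 7.0 in from both sides at M = (54.80, -26.10). That places the tangent points at W = (61.80, -26.10) on RW and Q = (54.80, -33.10) on QD. Then |UQ| = |Q − U| = 64.02.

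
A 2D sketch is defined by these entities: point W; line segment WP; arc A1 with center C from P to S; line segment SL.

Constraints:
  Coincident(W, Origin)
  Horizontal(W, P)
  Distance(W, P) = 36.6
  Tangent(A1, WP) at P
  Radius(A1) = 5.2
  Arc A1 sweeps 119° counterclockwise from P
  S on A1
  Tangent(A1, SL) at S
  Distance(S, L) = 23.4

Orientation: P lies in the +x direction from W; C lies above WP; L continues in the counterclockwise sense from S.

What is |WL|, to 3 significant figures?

41.0

W is at the origin; W and P share the same y with |WP| = 36.6 and P on the +x side, so P = (36.6, 0.00). A1 meets WP tangentially, so CP is at right angles to WP, so C = P + (0, 5.2) = (36.6, 5.20). On A1, P sits at bearing -90° from C; a 119° counterclockwise sweep puts S at bearing 29°, so S = C + 5.2·(cos 29°, sin 29°) = (41.1, 7.72). Tangency of A1 to SL means the radius CS is perpendicular to SL, so SL runs along (−sin 29°, cos 29°); with |SL| = 23.4, L = (29.8, 28.2). Then |WL| = |L − W| = 41.0.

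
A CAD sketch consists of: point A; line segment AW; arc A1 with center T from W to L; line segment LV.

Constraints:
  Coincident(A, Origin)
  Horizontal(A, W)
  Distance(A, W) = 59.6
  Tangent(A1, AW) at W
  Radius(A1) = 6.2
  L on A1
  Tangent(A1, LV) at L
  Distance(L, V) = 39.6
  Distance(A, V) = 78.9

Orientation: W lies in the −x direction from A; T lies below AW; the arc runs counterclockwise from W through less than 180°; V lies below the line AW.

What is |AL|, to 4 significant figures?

66.11

A is at the origin; AW is horizontal with |AW| = 59.6 and W on the −x side, so W = (-59.60, 0.000). Since A1 is tangent to AW there, TW ⟂ AW, so T = W + (0, -6.2) = (-59.60, -6.200). Since TL ⟂ LV (tangency), |TV| = √(6.2² + 39.6²) = 40.08 regardless of where L sits on A1. So V lies on both circle(A, 78.9) and circle(T, 40.08); the below-AW intersection is V = (-64.08, -46.03). L is the foot of the tangent from V: L = (-65.79, -6.468).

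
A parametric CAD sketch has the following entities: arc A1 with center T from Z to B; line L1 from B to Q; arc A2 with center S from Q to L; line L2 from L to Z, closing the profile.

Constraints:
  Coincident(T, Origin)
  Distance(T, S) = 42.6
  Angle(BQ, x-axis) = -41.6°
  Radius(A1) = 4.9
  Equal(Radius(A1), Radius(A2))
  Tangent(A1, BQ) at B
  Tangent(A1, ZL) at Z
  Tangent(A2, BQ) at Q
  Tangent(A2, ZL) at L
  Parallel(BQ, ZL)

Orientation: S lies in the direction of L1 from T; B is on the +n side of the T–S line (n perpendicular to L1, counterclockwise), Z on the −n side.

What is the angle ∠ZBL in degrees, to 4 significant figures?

77.04°

Tangency of A1 to both parallel lines with radius 4.9 puts B and Z at T ± 4.9·n: B = (3.253, 3.664), Z = (-3.253, -3.664). Equal radii place Q and L the same way about S: Q = S + 4.9·n = (35.11, -24.62), L = S − 4.9·n = (28.60, -31.95). Then cos ∠ZBL = BZ·BL / (|BZ||BL|), giving 77.04°.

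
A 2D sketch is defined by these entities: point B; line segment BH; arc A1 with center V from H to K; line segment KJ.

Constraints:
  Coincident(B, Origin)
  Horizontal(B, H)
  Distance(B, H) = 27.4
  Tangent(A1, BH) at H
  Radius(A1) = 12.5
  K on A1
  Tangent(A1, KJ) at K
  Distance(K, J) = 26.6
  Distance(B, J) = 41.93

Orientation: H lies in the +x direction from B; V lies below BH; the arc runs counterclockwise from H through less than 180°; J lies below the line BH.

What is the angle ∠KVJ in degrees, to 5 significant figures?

64.830°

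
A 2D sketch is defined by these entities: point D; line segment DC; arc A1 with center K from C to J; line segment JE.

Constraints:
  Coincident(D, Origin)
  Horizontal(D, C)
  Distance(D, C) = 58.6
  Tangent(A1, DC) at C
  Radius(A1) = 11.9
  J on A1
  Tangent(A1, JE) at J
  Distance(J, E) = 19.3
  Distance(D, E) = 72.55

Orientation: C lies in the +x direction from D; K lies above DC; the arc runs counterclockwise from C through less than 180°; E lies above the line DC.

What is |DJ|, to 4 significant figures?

71.64

Checks: |KJ| = 11.90 ✓; ∠(KJ, JE) = 90.00° ✓; |JE| = 19.30 ✓; |DE| = 72.55 ✓.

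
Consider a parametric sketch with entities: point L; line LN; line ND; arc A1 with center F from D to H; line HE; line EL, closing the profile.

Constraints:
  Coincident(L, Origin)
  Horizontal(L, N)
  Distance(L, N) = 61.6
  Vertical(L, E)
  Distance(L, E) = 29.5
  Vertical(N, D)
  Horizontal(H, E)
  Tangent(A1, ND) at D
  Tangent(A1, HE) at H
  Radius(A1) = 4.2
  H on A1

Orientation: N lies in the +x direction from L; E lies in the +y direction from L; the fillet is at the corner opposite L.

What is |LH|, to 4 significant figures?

64.54

The virtual corner opposite L is at (61.60, 29.50). The tangent condition forces FD to be normal to ND and the tangent condition forces FH to be normal to HE, with radius 4.2, so the center F sits 4.2 in from both sides at F = (57.40, 25.30). That places the tangent points at D = (61.60, 25.30) on ND and H = (57.40, 29.50) on HE. Then |LH| = |H − L| = 64.54.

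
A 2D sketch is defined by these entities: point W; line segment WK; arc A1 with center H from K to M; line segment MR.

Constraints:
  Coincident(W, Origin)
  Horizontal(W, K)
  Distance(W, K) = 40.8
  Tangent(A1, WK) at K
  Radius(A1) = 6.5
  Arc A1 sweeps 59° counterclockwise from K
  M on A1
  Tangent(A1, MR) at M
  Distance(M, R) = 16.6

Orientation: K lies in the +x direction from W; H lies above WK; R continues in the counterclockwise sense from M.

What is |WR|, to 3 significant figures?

57.6

On A1, K sits at bearing -90° from H; a 59° counterclockwise sweep puts M at bearing -31°, so M = H + 6.5·(cos -31°, sin -31°) = (46.4, 3.15). Since A1 is tangent to MR there, HM ⟂ MR, so MR runs along (−sin -31°, cos -31°); with |MR| = 16.6, R = (54.9, 17.4). Then |WR| = |R − W| = 57.6.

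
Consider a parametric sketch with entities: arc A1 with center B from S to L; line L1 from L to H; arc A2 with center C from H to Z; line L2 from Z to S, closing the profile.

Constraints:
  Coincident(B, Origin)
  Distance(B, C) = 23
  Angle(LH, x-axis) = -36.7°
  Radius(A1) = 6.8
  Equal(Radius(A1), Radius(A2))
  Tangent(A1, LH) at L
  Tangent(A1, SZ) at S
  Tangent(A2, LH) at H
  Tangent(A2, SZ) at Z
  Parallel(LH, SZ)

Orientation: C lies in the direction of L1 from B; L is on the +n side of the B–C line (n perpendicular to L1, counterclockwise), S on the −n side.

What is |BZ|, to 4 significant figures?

23.98

Tangency of A1 to both parallel lines with radius 6.8 puts L and S at B ± 6.8·n: L = (4.064, 5.452), S = (-4.064, -5.452). Equal radii place H and Z the same way about C: H = C + 6.8·n = (22.50, -8.293), Z = C − 6.8·n = (14.38, -19.20). Then |BZ| = |Z − B| = 23.98.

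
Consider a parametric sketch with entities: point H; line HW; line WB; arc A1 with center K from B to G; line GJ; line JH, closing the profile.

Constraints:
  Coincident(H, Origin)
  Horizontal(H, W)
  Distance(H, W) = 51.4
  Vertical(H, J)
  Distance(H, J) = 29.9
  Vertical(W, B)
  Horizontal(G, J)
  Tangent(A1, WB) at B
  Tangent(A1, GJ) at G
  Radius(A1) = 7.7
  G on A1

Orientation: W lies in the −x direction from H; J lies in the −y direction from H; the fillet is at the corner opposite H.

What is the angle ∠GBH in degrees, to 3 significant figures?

68.4°

H is at the origin; H and W share the same y with |HW| = 51.4 and W on the −x side, so W = (-51.4, 0.00). HJ is vertical with |HJ| = 29.9 and J on the −y side, so J = (0.00, -29.9). The virtual corner opposite H is at (-51.4, -29.9). The tangent condition forces KB to be normal to WB and since A1 is tangent to GJ there, KG ⟂ GJ, with radius 7.7, so the center K sits 7.7 in from both sides at K = (-43.7, -22.2). That places the tangent points at B = (-51.4, -22.2) on WB and G = (-43.7, -29.9) on GJ. Then cos ∠GBH = BG·BH / (|BG||BH|), giving 68.4°.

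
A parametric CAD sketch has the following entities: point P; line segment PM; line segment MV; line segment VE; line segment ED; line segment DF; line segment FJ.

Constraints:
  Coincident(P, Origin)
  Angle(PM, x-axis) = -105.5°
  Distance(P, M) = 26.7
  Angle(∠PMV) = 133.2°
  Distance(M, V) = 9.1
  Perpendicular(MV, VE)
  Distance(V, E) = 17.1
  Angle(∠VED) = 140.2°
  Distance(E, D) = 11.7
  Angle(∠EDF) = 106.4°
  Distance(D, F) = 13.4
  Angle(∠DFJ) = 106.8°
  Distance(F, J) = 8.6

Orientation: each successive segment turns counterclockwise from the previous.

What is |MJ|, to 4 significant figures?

15.60

P is at the origin; PM runs at -105.5° with length 26.7, so M = (-7.135, -25.73). ∠PMV = 133.2° gives MV at -58.70° from the x-axis; with |MV| = 9.1, V = (-2.408, -33.50). MV ⟂ VE, so VE runs at 31.30°; with |VE| = 17.1, E = (12.20, -24.62). ∠VED = 140.2° gives ED at 71.10° from the x-axis; with |ED| = 11.7, D = (15.99, -13.55). ∠EDF = 106.4° gives DF at 144.7° from the x-axis; with |DF| = 13.4, F = (5.057, -5.808). ∠DFJ = 106.8° gives FJ at -142.1° from the x-axis; with |FJ| = 8.6, J = (-1.729, -11.09). Then |MJ| = |J − M| = 15.60.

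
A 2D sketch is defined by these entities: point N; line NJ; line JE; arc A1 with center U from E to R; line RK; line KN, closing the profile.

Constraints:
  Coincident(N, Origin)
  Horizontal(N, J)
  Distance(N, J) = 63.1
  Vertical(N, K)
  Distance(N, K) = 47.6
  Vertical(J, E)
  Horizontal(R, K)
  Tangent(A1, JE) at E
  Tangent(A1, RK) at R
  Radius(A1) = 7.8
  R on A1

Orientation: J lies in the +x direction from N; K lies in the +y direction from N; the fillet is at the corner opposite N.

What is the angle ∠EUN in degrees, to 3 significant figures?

144°

N is at the origin; NJ is horizontal with |NJ| = 63.1 and J on the +x side, so J = (63.1, 0.00). N and K share the same x with |NK| = 47.6 and K on the +y side, so K = (0.00, 47.6). The virtual corner opposite N is at (63.1, 47.6). Tangency of A1 to JE means the radius UE is perpendicular to JE and the tangent condition forces UR to be normal to RK, with radius 7.8, so the center U sits 7.8 in from both sides at U = (55.3, 39.8). That places the tangent points at E = (63.1, 39.8) on JE and R = (55.3, 47.6) on RK. Then cos ∠EUN = UE·UN / (|UE||UN|), giving 144°.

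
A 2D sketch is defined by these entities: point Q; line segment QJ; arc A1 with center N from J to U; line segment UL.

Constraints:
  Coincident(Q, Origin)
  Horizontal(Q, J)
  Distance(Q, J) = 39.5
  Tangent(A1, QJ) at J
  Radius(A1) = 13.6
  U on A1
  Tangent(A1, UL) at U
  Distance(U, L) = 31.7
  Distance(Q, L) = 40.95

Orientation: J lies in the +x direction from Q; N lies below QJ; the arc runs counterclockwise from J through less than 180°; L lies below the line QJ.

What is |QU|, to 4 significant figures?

28.20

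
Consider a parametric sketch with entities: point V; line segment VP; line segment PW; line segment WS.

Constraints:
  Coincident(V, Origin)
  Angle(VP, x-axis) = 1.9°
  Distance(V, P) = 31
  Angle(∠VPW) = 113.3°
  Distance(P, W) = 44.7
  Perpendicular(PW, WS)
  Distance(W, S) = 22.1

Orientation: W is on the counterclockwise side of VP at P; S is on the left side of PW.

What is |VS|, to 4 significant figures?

57.32

V is at the origin; VP runs at 1.9° with length 31.0, so P = 31.0·(cos 1.9°, sin 1.9°) = (30.98, 1.028). ∠VPW = 113.3°, so PW runs at 1.9° + (180° − 113.3°) = 68.60° from the x-axis; with |PW| = 44.7, W = P + 44.7·(cos 68.60°, sin 68.60°) = (47.29, 42.65). PW is perpendicular to WS; with |WS| = 22.1 on the left of PW, S = W + 22.1·(-0.9311, 0.3649) = (26.72, 50.71). Then |VS| = |S − V| = 57.32.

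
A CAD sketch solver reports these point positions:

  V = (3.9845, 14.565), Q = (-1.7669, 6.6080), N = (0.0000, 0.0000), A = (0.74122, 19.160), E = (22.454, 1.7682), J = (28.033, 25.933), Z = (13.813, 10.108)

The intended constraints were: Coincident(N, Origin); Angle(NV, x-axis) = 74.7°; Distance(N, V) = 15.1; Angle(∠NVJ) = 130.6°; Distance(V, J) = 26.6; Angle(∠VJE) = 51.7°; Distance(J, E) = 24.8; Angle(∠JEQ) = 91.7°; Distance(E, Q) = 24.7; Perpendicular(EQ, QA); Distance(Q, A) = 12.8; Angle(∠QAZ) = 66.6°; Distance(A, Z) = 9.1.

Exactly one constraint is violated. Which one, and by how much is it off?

Distance(A, Z) = 9.1 — off by 6.80.

N = (0.00, 0.00) ✓; NV at 74.70° ✓; |NV| = 15.10 ✓; ∠NVJ = 130.6° ✓; |VJ| = 26.60 ✓; ∠VJE = 51.70° ✓; |JE| = 24.80 ✓; ∠JEQ = 91.70° ✓; |EQ| = 24.70 ✓; ∠(EQ, QA) = 90.00° ✓; |QA| = 12.80 ✓; ∠QAZ = 66.60° ✓; |AZ| = 15.90 ✗.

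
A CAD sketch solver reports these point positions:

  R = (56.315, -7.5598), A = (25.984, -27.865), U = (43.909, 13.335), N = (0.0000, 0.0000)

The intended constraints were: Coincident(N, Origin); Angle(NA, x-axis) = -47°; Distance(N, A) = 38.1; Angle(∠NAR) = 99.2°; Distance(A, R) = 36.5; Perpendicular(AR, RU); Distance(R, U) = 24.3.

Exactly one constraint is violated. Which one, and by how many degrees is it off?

Perpendicular(AR, RU) — off by 3.10°.

N = (0.00, 0.00) ✓; NA at -47.00° ✓; |NA| = 38.10 ✓; ∠NAR = 99.20° ✓; |AR| = 36.50 ✓; ∠(AR, RU) = 86.90° ✗; |RU| = 24.30 ✓.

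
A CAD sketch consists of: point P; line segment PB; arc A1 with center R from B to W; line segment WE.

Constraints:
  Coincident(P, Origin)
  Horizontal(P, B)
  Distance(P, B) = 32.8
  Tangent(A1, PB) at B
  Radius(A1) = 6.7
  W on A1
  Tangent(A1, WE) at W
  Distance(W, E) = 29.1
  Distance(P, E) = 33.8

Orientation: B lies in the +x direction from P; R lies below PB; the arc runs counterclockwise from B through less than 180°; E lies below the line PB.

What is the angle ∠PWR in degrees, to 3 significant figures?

164°

Checks: |RW| = 6.700 ✓; ∠(RW, WE) = 90.00° ✓; |WE| = 29.10 ✓; |PE| = 33.80 ✓.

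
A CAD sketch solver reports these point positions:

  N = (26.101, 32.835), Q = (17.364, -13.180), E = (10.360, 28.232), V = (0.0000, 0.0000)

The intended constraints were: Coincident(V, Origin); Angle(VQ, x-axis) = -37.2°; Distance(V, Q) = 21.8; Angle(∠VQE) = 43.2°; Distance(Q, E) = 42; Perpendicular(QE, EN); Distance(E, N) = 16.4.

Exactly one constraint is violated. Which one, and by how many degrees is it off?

Perpendicular(QE, EN) — off by 6.70°.

V = (0.00, 0.00) ✓; VQ at -37.20° ✓; |VQ| = 21.80 ✓; ∠VQE = 43.20° ✓; |QE| = 42.00 ✓; ∠(QE, EN) = 83.30° ✗; |EN| = 16.40 ✓.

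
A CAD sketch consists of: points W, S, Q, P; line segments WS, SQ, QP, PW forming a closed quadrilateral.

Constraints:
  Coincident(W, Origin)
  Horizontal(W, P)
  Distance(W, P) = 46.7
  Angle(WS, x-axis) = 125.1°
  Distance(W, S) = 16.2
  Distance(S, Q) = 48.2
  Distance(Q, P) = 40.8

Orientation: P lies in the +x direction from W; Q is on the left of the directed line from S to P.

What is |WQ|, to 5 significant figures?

49.734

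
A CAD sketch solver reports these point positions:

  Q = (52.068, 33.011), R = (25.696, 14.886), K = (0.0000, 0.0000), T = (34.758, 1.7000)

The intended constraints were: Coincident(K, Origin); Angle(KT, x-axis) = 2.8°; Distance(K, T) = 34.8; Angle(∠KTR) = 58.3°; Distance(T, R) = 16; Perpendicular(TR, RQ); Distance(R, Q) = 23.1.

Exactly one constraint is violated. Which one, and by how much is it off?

Distance(R, Q) = 23.1 — off by 8.90.

K = (0.00, 0.00) ✓; KT at 2.800° ✓; |KT| = 34.80 ✓; ∠KTR = 58.30° ✓; |TR| = 16.00 ✓; ∠(TR, RQ) = 90.00° ✓; |RQ| = 32.00 ✗.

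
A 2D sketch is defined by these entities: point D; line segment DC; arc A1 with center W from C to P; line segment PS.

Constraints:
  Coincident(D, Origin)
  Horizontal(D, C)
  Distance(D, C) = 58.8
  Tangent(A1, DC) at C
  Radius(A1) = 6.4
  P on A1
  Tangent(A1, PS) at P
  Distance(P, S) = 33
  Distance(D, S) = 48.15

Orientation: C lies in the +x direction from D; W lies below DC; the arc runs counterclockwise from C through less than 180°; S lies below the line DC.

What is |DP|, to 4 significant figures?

53.39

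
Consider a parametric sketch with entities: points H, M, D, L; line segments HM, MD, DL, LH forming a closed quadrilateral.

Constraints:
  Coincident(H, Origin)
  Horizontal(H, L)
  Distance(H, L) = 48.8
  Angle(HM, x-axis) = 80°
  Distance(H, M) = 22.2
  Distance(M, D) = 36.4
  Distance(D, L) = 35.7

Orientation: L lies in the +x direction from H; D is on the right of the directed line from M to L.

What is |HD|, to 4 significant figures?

19.94

H is at the origin; HL is horizontal with |HL| = 48.8 and L in +x, so L = (48.8, 0). HM runs at 80.0° with |HM| = 22.2, so M = (3.855, 21.86). D is determined by |MD| = 36.4 and |DL| = 35.7 together: it lies at the intersection of circle(M, 36.4) and circle(L, 35.7). With |ML| = 49.98, the foot of the radical line on ML is 25.50 from M and the perpendicular offset is √(36.4² − 25.50²) = 25.98. Taking the right-of-ML solution: D = (15.42, -12.65).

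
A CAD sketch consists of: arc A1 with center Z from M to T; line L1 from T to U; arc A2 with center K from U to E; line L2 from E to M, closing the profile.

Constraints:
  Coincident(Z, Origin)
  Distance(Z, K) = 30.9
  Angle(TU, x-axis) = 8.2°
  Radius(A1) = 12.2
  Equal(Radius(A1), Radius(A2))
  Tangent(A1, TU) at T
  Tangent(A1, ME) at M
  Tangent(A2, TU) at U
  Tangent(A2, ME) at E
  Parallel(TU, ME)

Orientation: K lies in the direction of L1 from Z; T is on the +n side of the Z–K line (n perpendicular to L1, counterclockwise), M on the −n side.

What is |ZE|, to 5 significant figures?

33.221

The slot axis is L1's direction at 8.2°, so u = (cos 8.2°, sin 8.2°) = (0.98978, 0.14263) and n = (−sin 8.2°, cos 8.2°) = (-0.14263, 0.98978). Z is at the origin and K lies 30.9 along u from Z, so K = 30.9·u = (30.584, 4.4072). Tangency of A1 to both parallel lines with radius 12.2 puts T and M at Z ± 12.2·n: T = (-1.7401, 12.075), M = (1.7401, -12.075). Equal radii place U and E the same way about K: U = K + 12.2·n = (28.844, 16.483), E = K − 12.2·n = (32.324, -7.6680). Then |ZE| = |E − Z| = 33.221.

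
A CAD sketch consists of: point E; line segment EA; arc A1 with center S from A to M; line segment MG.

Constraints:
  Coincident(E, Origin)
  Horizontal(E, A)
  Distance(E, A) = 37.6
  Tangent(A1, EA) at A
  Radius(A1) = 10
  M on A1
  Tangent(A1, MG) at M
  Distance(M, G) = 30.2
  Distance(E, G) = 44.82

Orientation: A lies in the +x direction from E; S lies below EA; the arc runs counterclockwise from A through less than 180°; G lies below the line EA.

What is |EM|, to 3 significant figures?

29.0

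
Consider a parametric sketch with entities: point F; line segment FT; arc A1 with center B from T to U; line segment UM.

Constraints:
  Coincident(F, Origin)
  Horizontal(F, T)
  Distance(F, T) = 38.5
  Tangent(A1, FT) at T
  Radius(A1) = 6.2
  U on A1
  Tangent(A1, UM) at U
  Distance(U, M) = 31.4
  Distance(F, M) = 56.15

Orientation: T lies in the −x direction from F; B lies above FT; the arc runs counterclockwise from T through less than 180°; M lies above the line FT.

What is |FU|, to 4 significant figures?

33.49

Checks: |BU| = 6.200 ✓; ∠(BU, UM) = 90.00° ✓; |UM| = 31.40 ✓; |FM| = 56.15 ✓.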